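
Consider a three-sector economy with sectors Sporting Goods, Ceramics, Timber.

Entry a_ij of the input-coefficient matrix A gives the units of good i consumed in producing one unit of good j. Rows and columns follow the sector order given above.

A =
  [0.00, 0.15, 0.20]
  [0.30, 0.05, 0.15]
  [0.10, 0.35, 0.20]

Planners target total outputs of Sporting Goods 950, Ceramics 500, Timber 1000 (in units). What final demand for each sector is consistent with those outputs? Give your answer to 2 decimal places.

I − A =
  [   1.00    -0.15    -0.20]
  [  -0.30     0.95    -0.15]
  [  -0.10    -0.35     0.80]
d = (I − A) x:
  d_1 = (+1.00)·950 + (-0.15)·500 + (-0.20)·1000 = 675.00
  d_2 = (-0.30)·950 + (+0.95)·500 + (-0.15)·1000 = 40.00
  d_3 = (-0.10)·950 + (-0.35)·500 + (+0.80)·1000 = 530.00

d_1 = 675.00, d_2 = 40.00, d_3 = 530.00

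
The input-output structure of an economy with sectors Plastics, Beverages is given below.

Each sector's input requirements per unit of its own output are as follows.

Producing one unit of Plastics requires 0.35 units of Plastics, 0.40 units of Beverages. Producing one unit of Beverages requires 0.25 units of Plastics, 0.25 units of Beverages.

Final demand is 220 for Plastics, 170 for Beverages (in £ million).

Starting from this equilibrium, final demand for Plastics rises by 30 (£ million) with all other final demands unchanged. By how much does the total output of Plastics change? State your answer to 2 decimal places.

Δx_P = 58.06

I − A =
  [   0.65    -0.25]
  [  -0.40     0.75]
det(I−A) = (0.65)(0.75) − (-0.25)(-0.40) = 0.3875
adj(I−A) = [[0.75, 0.25], [0.40, 0.65]]
(I − A)⁻¹ = adj(I−A) / det(I−A) ≈
  [   1.9355     0.6452]
  [   1.0323     1.6774]
Δx = (I − A)⁻¹ Δd with Δd having +30 in the Plastics component and 0 elsewhere.
So Δx_P = L_PP · (+30), where L_PP = adj(I−A)_PP / det(I−A) = 0.75 / 0.3875.
Δx_P = 0.75 × (+30) / 0.3875 = 22.50 / 0.3875 ≈ 58.06.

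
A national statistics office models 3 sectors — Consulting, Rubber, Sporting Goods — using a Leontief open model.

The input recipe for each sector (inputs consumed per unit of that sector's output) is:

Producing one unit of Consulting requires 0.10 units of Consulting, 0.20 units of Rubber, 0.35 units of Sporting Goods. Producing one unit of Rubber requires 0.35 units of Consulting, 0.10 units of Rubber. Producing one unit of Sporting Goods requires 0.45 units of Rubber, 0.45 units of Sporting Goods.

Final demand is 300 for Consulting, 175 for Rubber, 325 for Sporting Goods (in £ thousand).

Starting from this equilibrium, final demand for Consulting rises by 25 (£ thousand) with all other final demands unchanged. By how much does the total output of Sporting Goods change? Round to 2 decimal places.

I − A =
  [   0.90    -0.35     0.00]
  [  -0.20     0.90    -0.45]
  [  -0.35     0.00     0.55]
Cofactors of I−A, C_ij = (−1)^(i+j)·(minor ij) (rows/columns in the sector order above):
  C_11 = (0.90)(0.55) − (-0.45)(0.00) = 0.4950
  C_12 = −[(-0.20)(0.55) − (-0.45)(-0.35)] = 0.2675
  C_13 = (-0.20)(0.00) − (0.90)(-0.35) = 0.3150
  C_21 = −[(-0.35)(0.55) − (0.00)(0.00)] = 0.1925
  C_22 = (0.90)(0.55) − (0.00)(-0.35) = 0.4950
  C_23 = −[(0.90)(0.00) − (-0.35)(-0.35)] = 0.1225
  C_31 = (-0.35)(-0.45) − (0.00)(0.90) = 0.1575
  C_32 = −[(0.90)(-0.45) − (0.00)(-0.20)] = 0.4050
  C_33 = (0.90)(0.90) − (-0.35)(-0.20) = 0.7400
det(I−A) = Σ_j (I−A)_1j·C_1j = (0.90)(0.4950) + (-0.35)(0.2675) + (0.00)(0.3150) = 0.351875
adj(I−A) = Cᵀ =
  [ 0.4950   0.1925   0.1575]
  [ 0.2675   0.4950   0.4050]
  [ 0.3150   0.1225   0.7400]
(I − A)⁻¹ = adj(I−A) / det(I−A) ≈
  [   1.4067     0.5471     0.4476]
  [   0.7602     1.4067     1.1510]
  [   0.8952     0.3481     2.1030]
Δx = (I − A)⁻¹ Δd with Δd having +25 in the Consulting component and 0 elsewhere.
So Δx_3 = L_31 · (+25), where L_31 = adj(I−A)_31 / det(I−A) = 0.3150 / 0.351875.
Δx_3 = 0.3150 × (+25) / 0.351875 = 7.875 / 0.351875 ≈ 22.38.

Δx_3 = 22.38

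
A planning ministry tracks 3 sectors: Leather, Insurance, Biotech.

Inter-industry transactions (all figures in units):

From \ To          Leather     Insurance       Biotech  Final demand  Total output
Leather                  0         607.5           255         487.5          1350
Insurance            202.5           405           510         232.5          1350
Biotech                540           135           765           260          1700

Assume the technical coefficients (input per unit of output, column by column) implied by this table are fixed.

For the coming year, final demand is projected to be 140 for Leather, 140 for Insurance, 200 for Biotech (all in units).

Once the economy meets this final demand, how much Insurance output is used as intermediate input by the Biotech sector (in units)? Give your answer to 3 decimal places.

Technical coefficients a_ij = z_ij / X_j:
  a_11 = 0/1350 = 0.00, a_21 = 202.5/1350 = 0.15, a_31 = 540/1350 = 0.40
  a_12 = 607.5/1350 = 0.45, a_22 = 405/1350 = 0.30, a_32 = 135/1350 = 0.10
  a_13 = 255/1700 = 0.15, a_23 = 510/1700 = 0.30, a_33 = 765/1700 = 0.45
I − A =
  [   1.00    -0.45    -0.15]
  [  -0.15     0.70    -0.30]
  [  -0.40    -0.10     0.55]
Cofactors of I−A, C_ij = (−1)^(i+j)·(minor ij) (rows/columns in the sector order above):
  C_11 = (0.70)(0.55) − (-0.30)(-0.10) = 0.3550
  C_12 = −[(-0.15)(0.55) − (-0.30)(-0.40)] = 0.2025
  C_13 = (-0.15)(-0.10) − (0.70)(-0.40) = 0.2950
  C_21 = −[(-0.45)(0.55) − (-0.15)(-0.10)] = 0.2625
  C_22 = (1.00)(0.55) − (-0.15)(-0.40) = 0.4900
  C_23 = −[(1.00)(-0.10) − (-0.45)(-0.40)] = 0.2800
  C_31 = (-0.45)(-0.30) − (-0.15)(0.70) = 0.2400
  C_32 = −[(1.00)(-0.30) − (-0.15)(-0.15)] = 0.3225
  C_33 = (1.00)(0.70) − (-0.45)(-0.15) = 0.6325
det(I−A) = Σ_j (I−A)_1j·C_1j = (1.00)(0.3550) + (-0.45)(0.2025) + (-0.15)(0.2950) = 0.219625
adj(I−A) = Cᵀ =
  [ 0.3550   0.2625   0.2400]
  [ 0.2025   0.4900   0.3225]
  [ 0.2950   0.2800   0.6325]
(I − A)⁻¹ = adj(I−A) / det(I−A) ≈
  [   1.6164     1.1952     1.0928]
  [   0.9220     2.2311     1.4684]
  [   1.3432     1.2749     2.8799]
First solve x = (I − A)⁻¹ d = adj(I−A)·d / det(I−A); in particular x_3 = (0.2950·140 + 0.2800·140 + 0.6325·200) / 0.219625 = 207.00 / 0.219625 ≈ 942.51565.
Intermediate flow from 2 to 3: z_23 = a_23 · x_3 = 0.30 × 207.00 / 0.219625 = 62.10 / 0.219625 ≈ 282.755.

z_23 = 282.755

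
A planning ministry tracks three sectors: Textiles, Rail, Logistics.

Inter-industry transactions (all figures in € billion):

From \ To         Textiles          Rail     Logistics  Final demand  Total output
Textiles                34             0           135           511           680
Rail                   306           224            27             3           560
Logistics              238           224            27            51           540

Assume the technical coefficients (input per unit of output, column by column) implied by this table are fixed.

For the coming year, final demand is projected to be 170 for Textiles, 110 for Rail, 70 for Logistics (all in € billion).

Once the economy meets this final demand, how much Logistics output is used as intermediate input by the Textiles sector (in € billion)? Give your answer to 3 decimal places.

z_31 = 94.706

Technical coefficients a_ij = z_ij / X_j:
  a_11 = 34/680 = 0.05, a_21 = 306/680 = 0.45, a_31 = 238/680 = 0.35
  a_12 = 0/560 = 0.00, a_22 = 224/560 = 0.40, a_32 = 224/560 = 0.40
  a_13 = 135/540 = 0.25, a_23 = 27/540 = 0.05, a_33 = 27/540 = 0.05
I − A =
  [   0.95     0.00    -0.25]
  [  -0.45     0.60    -0.05]
  [  -0.35    -0.40     0.95]
Cofactors of I−A, C_ij = (−1)^(i+j)·(minor ij) (rows/columns in the sector order above):
  C_11 = (0.60)(0.95) − (-0.05)(-0.40) = 0.5500
  C_12 = −[(-0.45)(0.95) − (-0.05)(-0.35)] = 0.4450
  C_13 = (-0.45)(-0.40) − (0.60)(-0.35) = 0.3900
  C_21 = −[(0.00)(0.95) − (-0.25)(-0.40)] = 0.1000
  C_22 = (0.95)(0.95) − (-0.25)(-0.35) = 0.8150
  C_23 = −[(0.95)(-0.40) − (0.00)(-0.35)] = 0.3800
  C_31 = (0.00)(-0.05) − (-0.25)(0.60) = 0.1500
  C_32 = −[(0.95)(-0.05) − (-0.25)(-0.45)] = 0.1600
  C_33 = (0.95)(0.60) − (0.00)(-0.45) = 0.5700
det(I−A) = Σ_j (I−A)_1j·C_1j = (0.95)(0.5500) + (0.00)(0.4450) + (-0.25)(0.3900) = 0.4250
adj(I−A) = Cᵀ =
  [ 0.5500   0.1000   0.1500]
  [ 0.4450   0.8150   0.1600]
  [ 0.3900   0.3800   0.5700]
(I − A)⁻¹ = adj(I−A) / det(I−A) ≈
  [   1.2941     0.2353     0.3529]
  [   1.0471     1.9176     0.3765]
  [   0.9176     0.8941     1.3412]
First solve x = (I − A)⁻¹ d = adj(I−A)·d / det(I−A); in particular x_1 = (0.5500·170 + 0.1000·110 + 0.1500·70) / 0.4250 = 115.00 / 0.4250 ≈ 270.58824.
Intermediate flow from 3 to 1: z_31 = a_31 · x_1 = 0.35 × 115.00 / 0.4250 = 40.25 / 0.4250 ≈ 94.706.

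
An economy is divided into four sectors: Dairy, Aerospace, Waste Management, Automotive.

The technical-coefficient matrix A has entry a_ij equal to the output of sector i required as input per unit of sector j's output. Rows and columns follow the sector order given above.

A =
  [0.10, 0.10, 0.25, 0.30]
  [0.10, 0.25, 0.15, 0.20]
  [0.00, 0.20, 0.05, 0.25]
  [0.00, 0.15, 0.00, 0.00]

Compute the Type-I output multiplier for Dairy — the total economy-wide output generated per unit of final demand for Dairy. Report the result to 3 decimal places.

I − A =
  [   0.90    -0.10    -0.25    -0.30]
  [  -0.10     0.75    -0.15    -0.20]
  [   0.00    -0.20     0.95    -0.25]
  [   0.00    -0.15     0.00     1.00]
Compute the cofactors C_ij = (−1)^(i+j)·(3×3 minor ij) of I−A; the adjugate is their transpose:
adj(I−A) = Cᵀ =
  [ 0.648375   0.197125   0.201750   0.284375]
  [ 0.095000   0.855000   0.160000   0.239500]
  [ 0.023750   0.213750   0.633500   0.208250]
  [ 0.014250   0.128250   0.024000   0.599750]
det(I−A) = Σ_j (I−A)_1j·C_1j = (0.90)(0.648375) + (-0.10)(0.095000) + (-0.25)(0.023750) + (-0.30)(0.014250) = 0.563825
(I − A)⁻¹ = adj(I−A) / det(I−A) ≈
  [   1.1500     0.3496     0.3578     0.5044]
  [   0.1685     1.5164     0.2838     0.4248]
  [   0.0421     0.3791     1.1236     0.3694]
  [   0.0253     0.2275     0.0426     1.0637]
The output multiplier for sector j is the column-j sum of the Leontief inverse (I − A)⁻¹ = adj(I−A) / det(I−A).
Column 1 of adj(I−A): (0.648375, 0.095000, 0.023750, 0.014250); det(I−A) = 0.563825.
m_1 = (0.648375 + 0.095000 + 0.023750 + 0.014250) / 0.563825 = 0.781375 / 0.563825 ≈ 1.386.

m_1 = 1.386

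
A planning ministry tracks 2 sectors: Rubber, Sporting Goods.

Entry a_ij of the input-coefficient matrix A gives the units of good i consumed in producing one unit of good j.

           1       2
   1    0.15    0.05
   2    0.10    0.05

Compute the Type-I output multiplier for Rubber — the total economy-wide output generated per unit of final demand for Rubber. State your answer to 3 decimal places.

I − A =
  [   0.85    -0.05]
  [  -0.10     0.95]
det(I−A) = (0.85)(0.95) − (-0.05)(-0.10) = 0.8025
adj(I−A) = [[0.95, 0.05], [0.10, 0.85]]
(I − A)⁻¹ = adj(I−A) / det(I−A) ≈
  [   1.1838     0.0623]
  [   0.1246     1.0592]
The output multiplier for sector j is the column-j sum of the Leontief inverse (I − A)⁻¹ = adj(I−A) / det(I−A).
Column 1 of adj(I−A): (0.95, 0.10); det(I−A) = 0.8025.
m_1 = (0.95 + 0.10) / 0.8025 = 1.05 / 0.8025 ≈ 1.308.

m_1 = 1.308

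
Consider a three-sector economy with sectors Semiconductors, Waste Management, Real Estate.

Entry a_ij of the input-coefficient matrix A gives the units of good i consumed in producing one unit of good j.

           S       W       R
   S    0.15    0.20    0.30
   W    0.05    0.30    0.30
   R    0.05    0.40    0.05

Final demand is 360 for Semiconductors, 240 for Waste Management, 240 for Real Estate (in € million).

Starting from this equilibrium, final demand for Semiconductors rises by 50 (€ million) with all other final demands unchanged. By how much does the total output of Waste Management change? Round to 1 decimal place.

I − A =
  [   0.85    -0.20    -0.30]
  [  -0.05     0.70    -0.30]
  [  -0.05    -0.40     0.95]
Cofactors of I−A, C_ij = (−1)^(i+j)·(minor ij) (rows/columns in the sector order above):
  C_11 = (0.70)(0.95) − (-0.30)(-0.40) = 0.5450
  C_12 = −[(-0.05)(0.95) − (-0.30)(-0.05)] = 0.0625
  C_13 = (-0.05)(-0.40) − (0.70)(-0.05) = 0.0550
  C_21 = −[(-0.20)(0.95) − (-0.30)(-0.40)] = 0.3100
  C_22 = (0.85)(0.95) − (-0.30)(-0.05) = 0.7925
  C_23 = −[(0.85)(-0.40) − (-0.20)(-0.05)] = 0.3500
  C_31 = (-0.20)(-0.30) − (-0.30)(0.70) = 0.2700
  C_32 = −[(0.85)(-0.30) − (-0.30)(-0.05)] = 0.2700
  C_33 = (0.85)(0.70) − (-0.20)(-0.05) = 0.5850
det(I−A) = Σ_j (I−A)_1j·C_1j = (0.85)(0.5450) + (-0.20)(0.0625) + (-0.30)(0.0550) = 0.43425
adj(I−A) = Cᵀ =
  [ 0.5450   0.3100   0.2700]
  [ 0.0625   0.7925   0.2700]
  [ 0.0550   0.3500   0.5850]
(I − A)⁻¹ = adj(I−A) / det(I−A) ≈
  [   1.2550     0.7139     0.6218]
  [   0.1439     1.8250     0.6218]
  [   0.1267     0.8060     1.3472]
Δx = (I − A)⁻¹ Δd with Δd having +50 in the Semiconductors component and 0 elsewhere.
So Δx_W = L_WS · (+50), where L_WS = adj(I−A)_WS / det(I−A) = 0.0625 / 0.43425.
Δx_W = 0.0625 × (+50) / 0.43425 = 3.125 / 0.43425 ≈ 7.2.

Δx_W = 7.2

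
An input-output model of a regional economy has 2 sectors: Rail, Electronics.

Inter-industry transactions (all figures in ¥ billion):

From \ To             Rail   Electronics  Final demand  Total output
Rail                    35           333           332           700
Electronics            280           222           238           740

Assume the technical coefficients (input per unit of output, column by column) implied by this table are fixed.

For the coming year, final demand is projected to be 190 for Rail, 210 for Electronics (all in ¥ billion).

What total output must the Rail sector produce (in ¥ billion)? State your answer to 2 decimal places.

Technical coefficients a_ij = z_ij / X_j:
  a_11 = 35/700 = 0.05, a_21 = 280/700 = 0.40
  a_12 = 333/740 = 0.45, a_22 = 222/740 = 0.30
I − A =
  [   0.95    -0.45]
  [  -0.40     0.70]
det(I−A) = (0.95)(0.70) − (-0.45)(-0.40) = 0.4850
adj(I−A) = [[0.70, 0.45], [0.40, 0.95]]
(I − A)⁻¹ = adj(I−A) / det(I−A) ≈
  [   1.4433     0.9278]
  [   0.8247     1.9588]
x = (I − A)⁻¹ d = adj(I−A)·d / det(I−A), with det(I−A) = 0.4850:
  x_1 = (0.70·190 + 0.45·210) / 0.4850 = 227.50 / 0.4850 ≈ 469.07
  x_2 = (0.40·190 + 0.95·210) / 0.4850 = 275.50 / 0.4850 ≈ 568.04

x_1 = 469.07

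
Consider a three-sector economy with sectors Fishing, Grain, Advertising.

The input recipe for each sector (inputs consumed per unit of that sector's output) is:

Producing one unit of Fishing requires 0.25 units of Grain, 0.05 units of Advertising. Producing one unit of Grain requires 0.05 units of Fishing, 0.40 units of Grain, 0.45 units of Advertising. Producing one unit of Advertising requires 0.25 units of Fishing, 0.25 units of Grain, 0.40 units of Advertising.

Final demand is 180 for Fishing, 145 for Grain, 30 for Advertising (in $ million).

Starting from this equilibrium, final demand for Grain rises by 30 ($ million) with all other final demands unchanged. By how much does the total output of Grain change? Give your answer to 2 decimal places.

I − A =
  [   1.00    -0.05    -0.25]
  [  -0.25     0.60    -0.25]
  [  -0.05    -0.45     0.60]
Cofactors of I−A, C_ij = (−1)^(i+j)·(minor ij) (rows/columns in the sector order above):
  C_11 = (0.60)(0.60) − (-0.25)(-0.45) = 0.2475
  C_12 = −[(-0.25)(0.60) − (-0.25)(-0.05)] = 0.1625
  C_13 = (-0.25)(-0.45) − (0.60)(-0.05) = 0.1425
  C_21 = −[(-0.05)(0.60) − (-0.25)(-0.45)] = 0.1425
  C_22 = (1.00)(0.60) − (-0.25)(-0.05) = 0.5875
  C_23 = −[(1.00)(-0.45) − (-0.05)(-0.05)] = 0.4525
  C_31 = (-0.05)(-0.25) − (-0.25)(0.60) = 0.1625
  C_32 = −[(1.00)(-0.25) − (-0.25)(-0.25)] = 0.3125
  C_33 = (1.00)(0.60) − (-0.05)(-0.25) = 0.5875
det(I−A) = Σ_j (I−A)_1j·C_1j = (1.00)(0.2475) + (-0.05)(0.1625) + (-0.25)(0.1425) = 0.20375
adj(I−A) = Cᵀ =
  [ 0.2475   0.1425   0.1625]
  [ 0.1625   0.5875   0.3125]
  [ 0.1425   0.4525   0.5875]
(I − A)⁻¹ = adj(I−A) / det(I−A) ≈
  [   1.2147     0.6994     0.7975]
  [   0.7975     2.8834     1.5337]
  [   0.6994     2.2209     2.8834]
Δx = (I − A)⁻¹ Δd with Δd having +30 in the Grain component and 0 elsewhere.
So Δx_G = L_GG · (+30), where L_GG = adj(I−A)_GG / det(I−A) = 0.5875 / 0.20375.
Δx_G = 0.5875 × (+30) / 0.20375 = 17.625 / 0.20375 ≈ 86.50.

Δx_G = 86.50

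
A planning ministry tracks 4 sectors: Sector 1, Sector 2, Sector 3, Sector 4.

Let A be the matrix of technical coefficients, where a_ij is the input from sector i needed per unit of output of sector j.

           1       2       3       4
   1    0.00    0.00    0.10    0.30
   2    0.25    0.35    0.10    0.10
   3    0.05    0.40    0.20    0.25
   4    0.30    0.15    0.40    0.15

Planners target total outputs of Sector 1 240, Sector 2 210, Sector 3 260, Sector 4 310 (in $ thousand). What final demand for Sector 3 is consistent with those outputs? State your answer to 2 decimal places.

d_3 = 34.50

I − A =
  [   1.00     0.00    -0.10    -0.30]
  [  -0.25     0.65    -0.10    -0.10]
  [  -0.05    -0.40     0.80    -0.25]
  [  -0.30    -0.15    -0.40     0.85]
d = (I − A) x:
  d_1 = (+1.00)·240 + (+0.00)·210 + (-0.10)·260 + (-0.30)·310 = 121.00
  d_2 = (-0.25)·240 + (+0.65)·210 + (-0.10)·260 + (-0.10)·310 = 19.50
  d_3 = (-0.05)·240 + (-0.40)·210 + (+0.80)·260 + (-0.25)·310 = 34.50
  d_4 = (-0.30)·240 + (-0.15)·210 + (-0.40)·260 + (+0.85)·310 = 56.00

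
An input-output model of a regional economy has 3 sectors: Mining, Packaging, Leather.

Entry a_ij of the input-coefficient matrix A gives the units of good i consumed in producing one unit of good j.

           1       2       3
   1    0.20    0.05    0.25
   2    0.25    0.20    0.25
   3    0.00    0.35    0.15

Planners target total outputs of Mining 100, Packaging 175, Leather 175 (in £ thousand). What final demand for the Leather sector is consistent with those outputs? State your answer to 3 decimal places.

I − A =
  [   0.80    -0.05    -0.25]
  [  -0.25     0.80    -0.25]
  [   0.00    -0.35     0.85]
d = (I − A) x:
  d_1 = (+0.80)·100 + (-0.05)·175 + (-0.25)·175 = 27.500
  d_2 = (-0.25)·100 + (+0.80)·175 + (-0.25)·175 = 71.250
  d_3 = (+0.00)·100 + (-0.35)·175 + (+0.85)·175 = 87.500

d_3 = 87.500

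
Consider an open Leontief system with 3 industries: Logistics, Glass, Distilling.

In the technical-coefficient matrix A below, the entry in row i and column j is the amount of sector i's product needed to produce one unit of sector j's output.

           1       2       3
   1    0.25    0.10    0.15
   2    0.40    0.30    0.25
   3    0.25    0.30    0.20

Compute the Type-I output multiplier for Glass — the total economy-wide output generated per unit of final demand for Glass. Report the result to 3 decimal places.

m_2 = 3.333

I − A =
  [   0.75    -0.10    -0.15]
  [  -0.40     0.70    -0.25]
  [  -0.25    -0.30     0.80]
Cofactors of I−A, C_ij = (−1)^(i+j)·(minor ij) (rows/columns in the sector order above):
  C_11 = (0.70)(0.80) − (-0.25)(-0.30) = 0.4850
  C_12 = −[(-0.40)(0.80) − (-0.25)(-0.25)] = 0.3825
  C_13 = (-0.40)(-0.30) − (0.70)(-0.25) = 0.2950
  C_21 = −[(-0.10)(0.80) − (-0.15)(-0.30)] = 0.1250
  C_22 = (0.75)(0.80) − (-0.15)(-0.25) = 0.5625
  C_23 = −[(0.75)(-0.30) − (-0.10)(-0.25)] = 0.2500
  C_31 = (-0.10)(-0.25) − (-0.15)(0.70) = 0.1300
  C_32 = −[(0.75)(-0.25) − (-0.15)(-0.40)] = 0.2475
  C_33 = (0.75)(0.70) − (-0.10)(-0.40) = 0.4850
det(I−A) = Σ_j (I−A)_1j·C_1j = (0.75)(0.4850) + (-0.10)(0.3825) + (-0.15)(0.2950) = 0.28125
adj(I−A) = Cᵀ =
  [ 0.4850   0.1250   0.1300]
  [ 0.3825   0.5625   0.2475]
  [ 0.2950   0.2500   0.4850]
(I − A)⁻¹ = adj(I−A) / det(I−A) ≈
  [   1.7244     0.4444     0.4622]
  [   1.3600     2.0000     0.8800]
  [   1.0489     0.8889     1.7244]
The output multiplier for sector j is the column-j sum of the Leontief inverse (I − A)⁻¹ = adj(I−A) / det(I−A).
Column 2 of adj(I−A): (0.1250, 0.5625, 0.2500); det(I−A) = 0.28125.
m_2 = (0.1250 + 0.5625 + 0.2500) / 0.28125 = 0.9375 / 0.28125 ≈ 3.333.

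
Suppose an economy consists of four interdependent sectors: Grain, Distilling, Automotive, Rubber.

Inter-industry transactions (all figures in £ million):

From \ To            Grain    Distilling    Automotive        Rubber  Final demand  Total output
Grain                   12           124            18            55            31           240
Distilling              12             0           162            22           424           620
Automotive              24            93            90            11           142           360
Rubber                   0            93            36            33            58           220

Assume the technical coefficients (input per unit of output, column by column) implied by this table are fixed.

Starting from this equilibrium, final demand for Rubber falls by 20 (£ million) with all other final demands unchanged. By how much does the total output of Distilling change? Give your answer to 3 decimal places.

Technical coefficients a_ij = z_ij / X_j:
  a_GG = 12/240 = 0.05, a_DG = 12/240 = 0.05, a_AG = 24/240 = 0.10, a_RG = 0/240 = 0.00
  a_GD = 124/620 = 0.20, a_DD = 0/620 = 0.00, a_AD = 93/620 = 0.15, a_RD = 93/620 = 0.15
  a_GA = 18/360 = 0.05, a_DA = 162/360 = 0.45, a_AA = 90/360 = 0.25, a_RA = 36/360 = 0.10
  a_GR = 55/220 = 0.25, a_DR = 22/220 = 0.10, a_AR = 11/220 = 0.05, a_RR = 33/220 = 0.15
I − A =
  [   0.95    -0.20    -0.05    -0.25]
  [  -0.05     1.00    -0.45    -0.10]
  [  -0.10    -0.15     0.75    -0.05]
  [   0.00    -0.15    -0.10     0.85]
Compute the cofactors C_ij = (−1)^(i+j)·(3×3 minor ij) of I−A; the adjugate is their transpose:
adj(I−A) = Cᵀ =
  [ 0.559000   0.165125   0.162125   0.193375]
  [ 0.070875   0.594125   0.376250   0.112875]
  [ 0.090250   0.149000   0.782875   0.090125]
  [ 0.023125   0.122375   0.158500   0.626500]
det(I−A) = Σ_j (I−A)_1j·C_1j = (0.95)(0.559000) + (-0.20)(0.070875) + (-0.05)(0.090250) + (-0.25)(0.023125) = 0.50658125
(I − A)⁻¹ = adj(I−A) / det(I−A) ≈
  [   1.1035     0.3260     0.3200     0.3817]
  [   0.1399     1.1728     0.7427     0.2228]
  [   0.1782     0.2941     1.5454     0.1779]
  [   0.0456     0.2416     0.3129     1.2367]
Δx = (I − A)⁻¹ Δd with Δd having -20 in the Rubber component and 0 elsewhere.
So Δx_D = L_DR · (-20), where L_DR = adj(I−A)_DR / det(I−A) = 0.112875 / 0.50658125.
Δx_D = 0.112875 × (-20) / 0.50658125 = -2.2575 / 0.50658125 ≈ -4.456.

Δx_D = -4.456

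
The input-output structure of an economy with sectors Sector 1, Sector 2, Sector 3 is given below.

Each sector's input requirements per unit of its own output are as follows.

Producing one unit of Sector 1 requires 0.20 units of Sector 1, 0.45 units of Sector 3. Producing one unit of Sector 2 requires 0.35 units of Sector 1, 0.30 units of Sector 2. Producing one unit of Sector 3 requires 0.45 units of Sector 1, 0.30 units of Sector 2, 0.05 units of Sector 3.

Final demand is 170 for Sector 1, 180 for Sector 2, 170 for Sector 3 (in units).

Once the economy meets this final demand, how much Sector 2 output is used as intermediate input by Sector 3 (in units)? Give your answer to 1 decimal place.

z_23 = 154.9

I − A =
  [   0.80    -0.35    -0.45]
  [   0.00     0.70    -0.30]
  [  -0.45     0.00     0.95]
Cofactors of I−A, C_ij = (−1)^(i+j)·(minor ij) (rows/columns in the sector order above):
  C_11 = (0.70)(0.95) − (-0.30)(0.00) = 0.6650
  C_12 = −[(0.00)(0.95) − (-0.30)(-0.45)] = 0.1350
  C_13 = (0.00)(0.00) − (0.70)(-0.45) = 0.3150
  C_21 = −[(-0.35)(0.95) − (-0.45)(0.00)] = 0.3325
  C_22 = (0.80)(0.95) − (-0.45)(-0.45) = 0.5575
  C_23 = −[(0.80)(0.00) − (-0.35)(-0.45)] = 0.1575
  C_31 = (-0.35)(-0.30) − (-0.45)(0.70) = 0.4200
  C_32 = −[(0.80)(-0.30) − (-0.45)(0.00)] = 0.2400
  C_33 = (0.80)(0.70) − (-0.35)(0.00) = 0.5600
det(I−A) = Σ_j (I−A)_1j·C_1j = (0.80)(0.6650) + (-0.35)(0.1350) + (-0.45)(0.3150) = 0.3430
adj(I−A) = Cᵀ =
  [ 0.6650   0.3325   0.4200]
  [ 0.1350   0.5575   0.2400]
  [ 0.3150   0.1575   0.5600]
(I − A)⁻¹ = adj(I−A) / det(I−A) ≈
  [   1.9388     0.9694     1.2245]
  [   0.3936     1.6254     0.6997]
  [   0.9184     0.4592     1.6327]
First solve x = (I − A)⁻¹ d = adj(I−A)·d / det(I−A); in particular x_3 = (0.3150·170 + 0.1575·180 + 0.5600·170) / 0.3430 = 177.10 / 0.3430 ≈ 516.327.
Intermediate flow from 2 to 3: z_23 = a_23 · x_3 = 0.30 × 177.10 / 0.3430 = 53.13 / 0.3430 ≈ 154.9.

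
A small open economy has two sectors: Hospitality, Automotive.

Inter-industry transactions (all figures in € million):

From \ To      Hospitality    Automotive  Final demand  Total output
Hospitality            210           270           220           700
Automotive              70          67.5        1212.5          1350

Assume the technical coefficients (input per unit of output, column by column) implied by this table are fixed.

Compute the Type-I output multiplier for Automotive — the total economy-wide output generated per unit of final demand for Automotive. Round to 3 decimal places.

Technical coefficients a_ij = z_ij / X_j:
  a_11 = 210/700 = 0.30, a_21 = 70/700 = 0.10
  a_12 = 270/1350 = 0.20, a_22 = 67.5/1350 = 0.05
I − A =
  [   0.70    -0.20]
  [  -0.10     0.95]
det(I−A) = (0.70)(0.95) − (-0.20)(-0.10) = 0.6450
adj(I−A) = [[0.95, 0.20], [0.10, 0.70]]
(I − A)⁻¹ = adj(I−A) / det(I−A) ≈
  [   1.4729     0.3101]
  [   0.1550     1.0853]
The output multiplier for sector j is the column-j sum of the Leontief inverse (I − A)⁻¹ = adj(I−A) / det(I−A).
Column 2 of adj(I−A): (0.20, 0.70); det(I−A) = 0.6450.
m_2 = (0.20 + 0.70) / 0.6450 = 0.90 / 0.6450 ≈ 1.395.

m_2 = 1.395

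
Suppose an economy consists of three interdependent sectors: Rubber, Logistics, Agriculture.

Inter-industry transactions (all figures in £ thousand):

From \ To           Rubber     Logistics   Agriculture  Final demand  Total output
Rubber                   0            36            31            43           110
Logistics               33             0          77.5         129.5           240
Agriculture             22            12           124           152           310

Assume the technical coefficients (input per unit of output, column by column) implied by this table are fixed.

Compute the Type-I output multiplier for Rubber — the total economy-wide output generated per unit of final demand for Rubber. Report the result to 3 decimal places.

m_R = 1.943

Technical coefficients a_ij = z_ij / X_j:
  a_RR = 0/110 = 0.00, a_LR = 33/110 = 0.30, a_AR = 22/110 = 0.20
  a_RL = 36/240 = 0.15, a_LL = 0/240 = 0.00, a_AL = 12/240 = 0.05
  a_RA = 31/310 = 0.10, a_LA = 77.5/310 = 0.25, a_AA = 124/310 = 0.40
I − A =
  [   1.00    -0.15    -0.10]
  [  -0.30     1.00    -0.25]
  [  -0.20    -0.05     0.60]
Cofactors of I−A, C_ij = (−1)^(i+j)·(minor ij) (rows/columns in the sector order above):
  C_11 = (1.00)(0.60) − (-0.25)(-0.05) = 0.5875
  C_12 = −[(-0.30)(0.60) − (-0.25)(-0.20)] = 0.2300
  C_13 = (-0.30)(-0.05) − (1.00)(-0.20) = 0.2150
  C_21 = −[(-0.15)(0.60) − (-0.10)(-0.05)] = 0.0950
  C_22 = (1.00)(0.60) − (-0.10)(-0.20) = 0.5800
  C_23 = −[(1.00)(-0.05) − (-0.15)(-0.20)] = 0.0800
  C_31 = (-0.15)(-0.25) − (-0.10)(1.00) = 0.1375
  C_32 = −[(1.00)(-0.25) − (-0.10)(-0.30)] = 0.2800
  C_33 = (1.00)(1.00) − (-0.15)(-0.30) = 0.9550
det(I−A) = Σ_j (I−A)_1j·C_1j = (1.00)(0.5875) + (-0.15)(0.2300) + (-0.10)(0.2150) = 0.5315
adj(I−A) = Cᵀ =
  [ 0.5875   0.0950   0.1375]
  [ 0.2300   0.5800   0.2800]
  [ 0.2150   0.0800   0.9550]
(I − A)⁻¹ = adj(I−A) / det(I−A) ≈
  [   1.1054     0.1787     0.2587]
  [   0.4327     1.0913     0.5268]
  [   0.4045     0.1505     1.7968]
The output multiplier for sector j is the column-j sum of the Leontief inverse (I − A)⁻¹ = adj(I−A) / det(I−A).
Column R of adj(I−A): (0.5875, 0.2300, 0.2150); det(I−A) = 0.5315.
m_R = (0.5875 + 0.2300 + 0.2150) / 0.5315 = 1.0325 / 0.5315 ≈ 1.943.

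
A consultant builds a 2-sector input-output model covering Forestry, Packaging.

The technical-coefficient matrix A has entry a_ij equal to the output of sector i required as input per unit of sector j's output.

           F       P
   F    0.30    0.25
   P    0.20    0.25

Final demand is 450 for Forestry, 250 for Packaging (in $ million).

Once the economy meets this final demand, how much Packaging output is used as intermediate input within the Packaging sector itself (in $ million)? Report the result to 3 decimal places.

I − A =
  [   0.70    -0.25]
  [  -0.20     0.75]
det(I−A) = (0.70)(0.75) − (-0.25)(-0.20) = 0.4750
adj(I−A) = [[0.75, 0.25], [0.20, 0.70]]
(I − A)⁻¹ = adj(I−A) / det(I−A) ≈
  [   1.5789     0.5263]
  [   0.4211     1.4737]
First solve x = (I − A)⁻¹ d = adj(I−A)·d / det(I−A); in particular x_P = (0.20·450 + 0.70·250) / 0.4750 = 265.00 / 0.4750 ≈ 557.89474.
Intermediate flow from P to P: z_PP = a_PP · x_P = 0.25 × 265.00 / 0.4750 = 66.25 / 0.4750 ≈ 139.474.

z_PP = 139.474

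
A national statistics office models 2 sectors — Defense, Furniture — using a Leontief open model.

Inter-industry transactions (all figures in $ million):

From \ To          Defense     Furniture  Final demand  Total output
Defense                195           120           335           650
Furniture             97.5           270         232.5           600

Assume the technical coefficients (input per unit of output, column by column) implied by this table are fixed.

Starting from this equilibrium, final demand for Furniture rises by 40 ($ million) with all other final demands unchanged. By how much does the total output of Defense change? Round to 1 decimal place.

Δx_1 = 22.5

Technical coefficients a_ij = z_ij / X_j:
  a_11 = 195/650 = 0.30, a_21 = 97.5/650 = 0.15
  a_12 = 120/600 = 0.20, a_22 = 270/600 = 0.45
I − A =
  [   0.70    -0.20]
  [  -0.15     0.55]
det(I−A) = (0.70)(0.55) − (-0.20)(-0.15) = 0.3550
adj(I−A) = [[0.55, 0.20], [0.15, 0.70]]
(I − A)⁻¹ = adj(I−A) / det(I−A) ≈
  [   1.5493     0.5634]
  [   0.4225     1.9718]
Δx = (I − A)⁻¹ Δd with Δd having +40 in the Furniture component and 0 elsewhere.
So Δx_1 = L_12 · (+40), where L_12 = adj(I−A)_12 / det(I−A) = 0.20 / 0.3550.
Δx_1 = 0.20 × (+40) / 0.3550 = 8.00 / 0.3550 ≈ 22.5.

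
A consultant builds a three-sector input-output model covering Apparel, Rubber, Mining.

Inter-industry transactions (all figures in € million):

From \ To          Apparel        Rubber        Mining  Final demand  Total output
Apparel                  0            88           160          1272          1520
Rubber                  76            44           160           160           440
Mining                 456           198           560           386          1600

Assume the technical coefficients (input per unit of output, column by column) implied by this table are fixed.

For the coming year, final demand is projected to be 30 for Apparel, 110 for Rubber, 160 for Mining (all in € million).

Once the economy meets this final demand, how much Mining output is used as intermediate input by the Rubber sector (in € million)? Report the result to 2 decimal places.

z_32 = 78.46

Technical coefficients a_ij = z_ij / X_j:
  a_11 = 0/1520 = 0.00, a_21 = 76/1520 = 0.05, a_31 = 456/1520 = 0.30
  a_12 = 88/440 = 0.20, a_22 = 44/440 = 0.10, a_32 = 198/440 = 0.45
  a_13 = 160/1600 = 0.10, a_23 = 160/1600 = 0.10, a_33 = 560/1600 = 0.35
I − A =
  [   1.00    -0.20    -0.10]
  [  -0.05     0.90    -0.10]
  [  -0.30    -0.45     0.65]
Cofactors of I−A, C_ij = (−1)^(i+j)·(minor ij) (rows/columns in the sector order above):
  C_11 = (0.90)(0.65) − (-0.10)(-0.45) = 0.5400
  C_12 = −[(-0.05)(0.65) − (-0.10)(-0.30)] = 0.0625
  C_13 = (-0.05)(-0.45) − (0.90)(-0.30) = 0.2925
  C_21 = −[(-0.20)(0.65) − (-0.10)(-0.45)] = 0.1750
  C_22 = (1.00)(0.65) − (-0.10)(-0.30) = 0.6200
  C_23 = −[(1.00)(-0.45) − (-0.20)(-0.30)] = 0.5100
  C_31 = (-0.20)(-0.10) − (-0.10)(0.90) = 0.1100
  C_32 = −[(1.00)(-0.10) − (-0.10)(-0.05)] = 0.1050
  C_33 = (1.00)(0.90) − (-0.20)(-0.05) = 0.8900
det(I−A) = Σ_j (I−A)_1j·C_1j = (1.00)(0.5400) + (-0.20)(0.0625) + (-0.10)(0.2925) = 0.49825
adj(I−A) = Cᵀ =
  [ 0.5400   0.1750   0.1100]
  [ 0.0625   0.6200   0.1050]
  [ 0.2925   0.5100   0.8900]
(I − A)⁻¹ = adj(I−A) / det(I−A) ≈
  [   1.0838     0.3512     0.2208]
  [   0.1254     1.2444     0.2107]
  [   0.5871     1.0236     1.7863]
First solve x = (I − A)⁻¹ d = adj(I−A)·d / det(I−A); in particular x_2 = (0.0625·30 + 0.6200·110 + 0.1050·160) / 0.49825 = 86.875 / 0.49825 ≈ 174.3603.
Intermediate flow from 3 to 2: z_32 = a_32 · x_2 = 0.45 × 86.875 / 0.49825 = 39.09375 / 0.49825 ≈ 78.46.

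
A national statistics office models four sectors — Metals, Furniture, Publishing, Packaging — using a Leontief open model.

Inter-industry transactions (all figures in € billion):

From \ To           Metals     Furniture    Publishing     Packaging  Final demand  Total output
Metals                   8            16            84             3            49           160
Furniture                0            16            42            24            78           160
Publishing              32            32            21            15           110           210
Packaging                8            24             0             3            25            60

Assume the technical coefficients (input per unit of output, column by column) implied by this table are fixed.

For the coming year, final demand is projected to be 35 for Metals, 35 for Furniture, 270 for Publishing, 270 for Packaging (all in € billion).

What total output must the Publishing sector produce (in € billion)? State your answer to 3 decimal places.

x_3 = 536.936

Technical coefficients a_ij = z_ij / X_j:
  a_11 = 8/160 = 0.05, a_21 = 0/160 = 0.00, a_31 = 32/160 = 0.20, a_41 = 8/160 = 0.05
  a_12 = 16/160 = 0.10, a_22 = 16/160 = 0.10, a_32 = 32/160 = 0.20, a_42 = 24/160 = 0.15
  a_13 = 84/210 = 0.40, a_23 = 42/210 = 0.20, a_33 = 21/210 = 0.10, a_43 = 0/210 = 0.00
  a_14 = 3/60 = 0.05, a_24 = 24/60 = 0.40, a_34 = 15/60 = 0.25, a_44 = 3/60 = 0.05
I − A =
  [   0.95    -0.10    -0.40    -0.05]
  [   0.00     0.90    -0.20    -0.40]
  [  -0.20    -0.20     0.90    -0.25]
  [  -0.05    -0.15     0.00     0.95]
Compute the cofactors C_ij = (−1)^(i+j)·(3×3 minor ij) of I−A; the adjugate is their transpose:
adj(I−A) = Cᵀ =
  [ 0.670000   0.183250   0.338500   0.201500]
  [ 0.058500   0.729000   0.188000   0.359500]
  [ 0.174250   0.237375   0.751000   0.306750]
  [ 0.044500   0.124750   0.047500   0.655500]
det(I−A) = Σ_j (I−A)_1j·C_1j = (0.95)(0.670000) + (-0.10)(0.058500) + (-0.40)(0.174250) + (-0.05)(0.044500) = 0.558725
(I − A)⁻¹ = adj(I−A) / det(I−A) ≈
  [   1.1992     0.3280     0.6058     0.3606]
  [   0.1047     1.3048     0.3365     0.6434]
  [   0.3119     0.4249     1.3441     0.5490]
  [   0.0796     0.2233     0.0850     1.1732]
x = (I − A)⁻¹ d = adj(I−A)·d / det(I−A), with det(I−A) = 0.558725:
  x_1 = (0.670000·35 + 0.183250·35 + 0.338500·270 + 0.201500·270) / 0.558725 = 175.66375 / 0.558725 ≈ 314.401
  x_2 = (0.058500·35 + 0.729000·35 + 0.188000·270 + 0.359500·270) / 0.558725 = 175.3875 / 0.558725 ≈ 313.907
  x_3 = (0.174250·35 + 0.237375·35 + 0.751000·270 + 0.306750·270) / 0.558725 = 299.999375 / 0.558725 ≈ 536.936
  x_4 = (0.044500·35 + 0.124750·35 + 0.047500·270 + 0.655500·270) / 0.558725 = 195.73375 / 0.558725 ≈ 350.322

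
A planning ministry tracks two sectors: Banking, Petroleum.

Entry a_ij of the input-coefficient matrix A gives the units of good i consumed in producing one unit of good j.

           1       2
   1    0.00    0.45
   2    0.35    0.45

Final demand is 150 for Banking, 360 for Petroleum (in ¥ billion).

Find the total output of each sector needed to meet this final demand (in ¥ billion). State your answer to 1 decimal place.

I − A =
  [   1.00    -0.45]
  [  -0.35     0.55]
det(I−A) = (1.00)(0.55) − (-0.45)(-0.35) = 0.3925
adj(I−A) = [[0.55, 0.45], [0.35, 1.00]]
(I − A)⁻¹ = adj(I−A) / det(I−A) ≈
  [   1.4013     1.1465]
  [   0.8917     2.5478]
x = (I − A)⁻¹ d = adj(I−A)·d / det(I−A), with det(I−A) = 0.3925:
  x_1 = (0.55·150 + 0.45·360) / 0.3925 = 244.50 / 0.3925 ≈ 622.9
  x_2 = (0.35·150 + 1.00·360) / 0.3925 = 412.50 / 0.3925 ≈ 1051.0

x_1 = 622.9, x_2 = 1051.0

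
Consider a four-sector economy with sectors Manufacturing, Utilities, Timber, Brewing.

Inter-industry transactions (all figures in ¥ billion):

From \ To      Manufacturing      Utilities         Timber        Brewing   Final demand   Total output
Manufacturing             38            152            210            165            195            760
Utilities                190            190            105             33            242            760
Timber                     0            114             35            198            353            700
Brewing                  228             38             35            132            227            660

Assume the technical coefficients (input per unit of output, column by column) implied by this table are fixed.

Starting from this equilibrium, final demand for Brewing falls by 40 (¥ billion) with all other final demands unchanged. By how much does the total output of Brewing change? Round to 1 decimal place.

Technical coefficients a_ij = z_ij / X_j:
  a_MM = 38/760 = 0.05, a_UM = 190/760 = 0.25, a_TM = 0/760 = 0.00, a_BM = 228/760 = 0.30
  a_MU = 152/760 = 0.20, a_UU = 190/760 = 0.25, a_TU = 114/760 = 0.15, a_BU = 38/760 = 0.05
  a_MT = 210/700 = 0.30, a_UT = 105/700 = 0.15, a_TT = 35/700 = 0.05, a_BT = 35/700 = 0.05
  a_MB = 165/660 = 0.25, a_UB = 33/660 = 0.05, a_TB = 198/660 = 0.30, a_BB = 132/660 = 0.20
I − A =
  [   0.95    -0.20    -0.30    -0.25]
  [  -0.25     0.75    -0.15    -0.05]
  [   0.00    -0.15     0.95    -0.30]
  [  -0.30    -0.05    -0.05     0.80]
Compute the cofactors C_ij = (−1)^(i+j)·(3×3 minor ij) of I−A; the adjugate is their transpose:
adj(I−A) = Cᵀ =
  [ 0.53575   0.20325   0.21500   0.26075]
  [ 0.21400   0.60950   0.17275   0.16975]
  [ 0.10350   0.13500   0.46525   0.21525]
  [ 0.22075   0.12275   0.12050   0.59675]
det(I−A) = Σ_j (I−A)_1j·C_1j = (0.95)(0.53575) + (-0.20)(0.21400) + (-0.30)(0.10350) + (-0.25)(0.22075) = 0.379925
(I − A)⁻¹ = adj(I−A) / det(I−A) ≈
  [   1.4101     0.5350     0.5659     0.6863]
  [   0.5633     1.6043     0.4547     0.4468]
  [   0.2724     0.3553     1.2246     0.5666]
  [   0.5810     0.3231     0.3172     1.5707]
Δx = (I − A)⁻¹ Δd with Δd having -40 in the Brewing component and 0 elsewhere.
So Δx_B = L_BB · (-40), where L_BB = adj(I−A)_BB / det(I−A) = 0.59675 / 0.379925.
Δx_B = 0.59675 × (-40) / 0.379925 = -23.87 / 0.379925 ≈ -62.8.

Δx_B = -62.8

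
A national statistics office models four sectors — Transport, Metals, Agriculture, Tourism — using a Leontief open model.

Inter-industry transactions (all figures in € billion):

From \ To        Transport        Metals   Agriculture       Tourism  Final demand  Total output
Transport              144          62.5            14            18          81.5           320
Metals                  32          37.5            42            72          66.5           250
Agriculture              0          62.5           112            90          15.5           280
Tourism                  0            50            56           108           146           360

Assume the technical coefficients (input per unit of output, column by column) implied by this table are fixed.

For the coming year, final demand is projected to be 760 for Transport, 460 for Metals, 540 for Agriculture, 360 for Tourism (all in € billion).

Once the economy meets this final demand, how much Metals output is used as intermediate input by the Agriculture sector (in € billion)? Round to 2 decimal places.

z_23 = 336.23

Technical coefficients a_ij = z_ij / X_j:
  a_11 = 144/320 = 0.45, a_21 = 32/320 = 0.10, a_31 = 0/320 = 0.00, a_41 = 0/320 = 0.00
  a_12 = 62.5/250 = 0.25, a_22 = 37.5/250 = 0.15, a_32 = 62.5/250 = 0.25, a_42 = 50/250 = 0.20
  a_13 = 14/280 = 0.05, a_23 = 42/280 = 0.15, a_33 = 112/280 = 0.40, a_43 = 56/280 = 0.20
  a_14 = 18/360 = 0.05, a_24 = 72/360 = 0.20, a_34 = 90/360 = 0.25, a_44 = 108/360 = 0.30
I − A =
  [   0.55    -0.25    -0.05    -0.05]
  [  -0.10     0.85    -0.15    -0.20]
  [   0.00    -0.25     0.60    -0.25]
  [   0.00    -0.20    -0.20     0.70]
Compute the cofactors C_ij = (−1)^(i+j)·(3×3 minor ij) of I−A; the adjugate is their transpose:
adj(I−A) = Cᵀ =
  [ 0.246750   0.112250   0.074000   0.076125]
  [ 0.037000   0.203500   0.084250   0.090875]
  [ 0.022500   0.123750   0.286750   0.139375]
  [ 0.017000   0.093500   0.106000   0.243625]
det(I−A) = Σ_j (I−A)_1j·C_1j = (0.55)(0.246750) + (-0.25)(0.037000) + (-0.05)(0.022500) + (-0.05)(0.017000) = 0.1244875
(I − A)⁻¹ = adj(I−A) / det(I−A) ≈
  [   1.9821     0.9017     0.5944     0.6115]
  [   0.2972     1.6347     0.6768     0.7300]
  [   0.1807     0.9941     2.3034     1.1196]
  [   0.1366     0.7511     0.8515     1.9570]
First solve x = (I − A)⁻¹ d = adj(I−A)·d / det(I−A); in particular x_3 = (0.022500·760 + 0.123750·460 + 0.286750·540 + 0.139375·360) / 0.1244875 = 279.045 / 0.1244875 ≈ 2241.5504.
Intermediate flow from 2 to 3: z_23 = a_23 · x_3 = 0.15 × 279.045 / 0.1244875 = 41.85675 / 0.1244875 ≈ 336.23.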